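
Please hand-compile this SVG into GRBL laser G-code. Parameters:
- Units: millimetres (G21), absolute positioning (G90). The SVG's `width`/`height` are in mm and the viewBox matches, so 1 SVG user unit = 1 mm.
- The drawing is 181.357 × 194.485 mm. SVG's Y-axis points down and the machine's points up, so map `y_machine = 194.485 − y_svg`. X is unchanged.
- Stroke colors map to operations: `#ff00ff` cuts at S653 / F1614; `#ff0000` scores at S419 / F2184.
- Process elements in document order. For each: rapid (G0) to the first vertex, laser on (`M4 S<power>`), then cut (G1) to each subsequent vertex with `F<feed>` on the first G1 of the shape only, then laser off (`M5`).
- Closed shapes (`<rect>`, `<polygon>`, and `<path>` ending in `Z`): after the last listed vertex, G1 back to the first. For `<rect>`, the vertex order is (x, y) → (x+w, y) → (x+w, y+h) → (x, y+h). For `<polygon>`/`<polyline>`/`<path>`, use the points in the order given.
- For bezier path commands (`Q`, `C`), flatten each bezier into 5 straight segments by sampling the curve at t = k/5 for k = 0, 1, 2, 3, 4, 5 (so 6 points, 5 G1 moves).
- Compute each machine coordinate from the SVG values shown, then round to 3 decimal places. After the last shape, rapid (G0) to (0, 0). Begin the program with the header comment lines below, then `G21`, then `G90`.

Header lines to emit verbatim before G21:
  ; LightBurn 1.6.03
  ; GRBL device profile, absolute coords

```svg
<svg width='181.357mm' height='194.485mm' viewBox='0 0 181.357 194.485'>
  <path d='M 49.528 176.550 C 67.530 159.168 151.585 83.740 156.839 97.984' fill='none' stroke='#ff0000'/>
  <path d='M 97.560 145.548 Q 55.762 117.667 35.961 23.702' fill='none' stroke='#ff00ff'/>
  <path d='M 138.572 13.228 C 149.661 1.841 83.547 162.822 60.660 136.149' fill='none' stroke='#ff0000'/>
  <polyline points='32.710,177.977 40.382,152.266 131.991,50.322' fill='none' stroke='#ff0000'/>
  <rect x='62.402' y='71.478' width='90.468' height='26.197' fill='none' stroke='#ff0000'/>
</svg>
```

1 u = 1 mm; y_m = 194.485 − y.

[1] `<path>` cubic bezier, #ff0000→score S419 F2184: (49.528,17.935) → (67.097,34.148) → (93.565,57.202) → (121.980,80.005) → (145.389,95.469) → (156.839,96.501)

[2] `<path>` quadratic bezier, #ff00ff→cut S653 F1614: (97.560,48.937) → (81.721,62.733) → (67.641,81.815) → (55.321,106.184) → (44.761,135.840) → (35.961,170.783)

[3] `<path>` cubic bezier, #ff0000→score S419 F2184: (138.572,181.257) → (136.924,170.285) → (122.529,135.226) → (101.166,93.361) → (78.616,61.971) → (60.660,58.336)

[4] `<polyline>` open polyline, #ff0000→score S419 F2184: (32.710,16.508) → (40.382,42.219) → (131.991,144.163)

[5] `<rect>` rectangle, #ff0000→score S419 F2184: (62.402,123.007) → (152.870,123.007) → (152.870,96.810) → (62.402,96.810) → (62.402,123.007) (closed)

; LightBurn 1.6.03
; GRBL device profile, absolute coords
G21
G90
G0 X49.528 Y17.935
M4 S419
G1 X67.097 Y34.148 F2184
G1 X93.565 Y57.202
G1 X121.980 Y80.005
G1 X145.389 Y95.469
G1 X156.839 Y96.501
M5
G0 X97.560 Y48.937
M4 S653
G1 X81.721 Y62.733 F1614
G1 X67.641 Y81.815
G1 X55.321 Y106.184
G1 X44.761 Y135.840
G1 X35.961 Y170.783
M5
G0 X138.572 Y181.257
M4 S419
G1 X136.924 Y170.285 F2184
G1 X122.529 Y135.226
G1 X101.166 Y93.361
G1 X78.616 Y61.971
G1 X60.660 Y58.336
M5
G0 X32.710 Y16.508
M4 S419
G1 X40.382 Y42.219 F2184
G1 X131.991 Y144.163
M5
G0 X62.402 Y123.007
M4 S419
G1 X152.870 Y123.007 F2184
G1 X152.870 Y96.810
G1 X62.402 Y96.810
G1 X62.402 Y123.007
M5
G0 X0.000 Y0.000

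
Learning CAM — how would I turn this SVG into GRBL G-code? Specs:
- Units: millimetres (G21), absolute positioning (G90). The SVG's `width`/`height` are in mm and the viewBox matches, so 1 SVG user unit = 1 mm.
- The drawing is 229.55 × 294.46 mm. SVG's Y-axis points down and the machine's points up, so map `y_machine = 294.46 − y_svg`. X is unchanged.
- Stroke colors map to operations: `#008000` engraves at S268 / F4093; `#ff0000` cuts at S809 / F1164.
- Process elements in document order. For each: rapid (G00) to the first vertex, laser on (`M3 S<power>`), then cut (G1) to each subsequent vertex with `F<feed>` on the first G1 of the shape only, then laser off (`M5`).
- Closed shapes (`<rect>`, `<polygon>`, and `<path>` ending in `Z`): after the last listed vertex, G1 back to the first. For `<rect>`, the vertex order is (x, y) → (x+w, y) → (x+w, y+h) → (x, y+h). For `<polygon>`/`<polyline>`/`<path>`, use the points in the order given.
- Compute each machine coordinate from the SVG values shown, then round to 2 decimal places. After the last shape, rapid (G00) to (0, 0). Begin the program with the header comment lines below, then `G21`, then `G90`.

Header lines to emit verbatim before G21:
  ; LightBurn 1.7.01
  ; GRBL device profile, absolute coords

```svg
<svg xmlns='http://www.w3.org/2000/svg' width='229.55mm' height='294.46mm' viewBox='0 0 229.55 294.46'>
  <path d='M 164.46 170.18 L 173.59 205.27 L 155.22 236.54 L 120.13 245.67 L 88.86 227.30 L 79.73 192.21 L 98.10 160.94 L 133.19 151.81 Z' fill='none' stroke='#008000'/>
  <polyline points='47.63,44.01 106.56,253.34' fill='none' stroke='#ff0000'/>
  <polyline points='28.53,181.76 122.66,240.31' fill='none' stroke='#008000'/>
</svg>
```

; LightBurn 1.7.01
; GRBL device profile, absolute coords
G21
G90
G00 X164.46 Y124.28
M3 S268
G1 X173.59 Y89.19 F4093
G1 X155.22 Y57.92
G1 X120.13 Y48.79
G1 X88.86 Y67.16
G1 X79.73 Y102.25
G1 X98.10 Y133.52
G1 X133.19 Y142.65
G1 X164.46 Y124.28
M5
G00 X47.63 Y250.45
M3 S809
G1 X106.56 Y41.12 F1164
M5
G00 X28.53 Y112.70
M3 S268
G1 X122.66 Y54.15 F4093
M5
G00 X0.00 Y0.00

1 u = 1 mm; y_m = 294.46 − y.

[1] `<path>` regular polygon, #008000→engrave S268 F4093: (164.46,124.28) → (173.59,89.19) → (155.22,57.92) → (120.13,48.79) → (88.86,67.16) → (79.73,102.25) → (98.10,133.52) → (133.19,142.65) → (164.46,124.28) (closed)

[2] `<polyline>` line segment, #ff0000→cut S809 F1164: (47.63,250.45) → (106.56,41.12)

[3] `<polyline>` line segment, #008000→engrave S268 F4093: (28.53,112.70) → (122.66,54.15)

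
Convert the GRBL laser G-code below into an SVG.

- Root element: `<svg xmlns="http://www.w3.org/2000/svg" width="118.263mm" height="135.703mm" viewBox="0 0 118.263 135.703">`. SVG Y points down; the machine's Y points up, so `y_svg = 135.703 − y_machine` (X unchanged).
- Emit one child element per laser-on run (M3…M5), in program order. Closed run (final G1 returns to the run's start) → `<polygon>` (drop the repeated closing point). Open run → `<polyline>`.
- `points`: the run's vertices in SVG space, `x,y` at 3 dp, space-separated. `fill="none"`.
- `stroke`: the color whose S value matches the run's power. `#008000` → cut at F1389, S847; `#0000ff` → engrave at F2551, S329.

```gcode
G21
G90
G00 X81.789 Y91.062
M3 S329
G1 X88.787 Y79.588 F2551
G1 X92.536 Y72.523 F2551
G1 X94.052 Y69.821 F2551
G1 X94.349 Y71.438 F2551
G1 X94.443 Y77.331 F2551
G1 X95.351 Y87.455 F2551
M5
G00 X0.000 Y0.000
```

<svg xmlns="http://www.w3.org/2000/svg" width="118.263mm" height="135.703mm" viewBox="0 0 118.263 135.703">
  <polyline points="81.789,44.641 88.787,56.115 92.536,63.180 94.052,65.882 94.349,64.265 94.443,58.372 95.351,48.248" fill="none" stroke="#0000ff"/>
</svg>

Each laser-on run becomes one SVG element. Flip Y back into SVG space with y_svg = 135.703 − y_machine. Every run uses S329, so all elements get stroke `#0000ff` (engrave).

Run 1: The run is open, so emit a `<polyline>` with points (Y-flipped): 81.789,44.641 88.787,56.115 92.536,63.180 94.052,65.882 94.349,64.265 94.443,58.372 95.351,48.248.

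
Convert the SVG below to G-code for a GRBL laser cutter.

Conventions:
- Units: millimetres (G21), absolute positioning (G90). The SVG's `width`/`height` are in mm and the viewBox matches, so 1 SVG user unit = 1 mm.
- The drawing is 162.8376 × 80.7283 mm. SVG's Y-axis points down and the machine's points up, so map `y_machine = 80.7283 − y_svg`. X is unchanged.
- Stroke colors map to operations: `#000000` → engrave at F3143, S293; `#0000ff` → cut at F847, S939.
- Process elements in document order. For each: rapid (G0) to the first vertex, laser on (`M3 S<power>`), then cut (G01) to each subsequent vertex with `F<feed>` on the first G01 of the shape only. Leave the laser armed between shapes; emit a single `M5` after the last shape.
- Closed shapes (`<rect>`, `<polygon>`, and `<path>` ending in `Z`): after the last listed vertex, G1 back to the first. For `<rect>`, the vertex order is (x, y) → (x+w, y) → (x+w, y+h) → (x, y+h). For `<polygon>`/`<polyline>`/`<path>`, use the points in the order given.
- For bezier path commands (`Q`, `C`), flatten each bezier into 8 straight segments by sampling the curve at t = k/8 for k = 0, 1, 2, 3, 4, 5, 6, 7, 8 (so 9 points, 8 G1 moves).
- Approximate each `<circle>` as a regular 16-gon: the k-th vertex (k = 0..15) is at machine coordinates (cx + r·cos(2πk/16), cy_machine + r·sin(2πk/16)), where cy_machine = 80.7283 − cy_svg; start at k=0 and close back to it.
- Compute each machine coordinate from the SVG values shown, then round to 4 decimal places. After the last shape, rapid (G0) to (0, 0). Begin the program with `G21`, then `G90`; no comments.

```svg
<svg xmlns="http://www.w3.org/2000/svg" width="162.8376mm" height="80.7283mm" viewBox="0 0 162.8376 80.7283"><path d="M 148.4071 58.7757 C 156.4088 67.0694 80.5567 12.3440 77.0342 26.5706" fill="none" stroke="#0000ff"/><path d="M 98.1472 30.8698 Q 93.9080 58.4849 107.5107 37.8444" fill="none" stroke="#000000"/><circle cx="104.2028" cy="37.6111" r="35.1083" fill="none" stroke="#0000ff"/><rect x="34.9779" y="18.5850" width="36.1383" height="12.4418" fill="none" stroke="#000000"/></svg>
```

Since the viewBox matches the mm dimensions, user units are millimetres directly. The only transform is the Y-flip y_m = 80.7283 − y_svg.

Shape 1 is a cubic bezier drawn with `<path>`. Its stroke #0000ff means cut at S939, F847. After flipping Y the toolpath is (148.4071,21.9526) → (147.7821,21.5387) → (141.1262,25.4864) → (130.2694,32.2490) → (117.0422,40.2800) → (103.2748,48.0329) → (90.7975,53.9612) → (81.4405,56.5183) → (77.0342,54.1577).

Shape 2 is a quadratic bezier drawn with `<path>`. Its stroke #000000 means engrave at S293, F3143. After flipping Y the toolpath is (98.1472,49.8585) → (97.3662,43.7087) → (97.1427,39.0669) → (97.4768,35.9331) → (98.3685,34.3073) → (99.8177,34.1895) → (101.8245,35.5796) → (104.3888,38.4778) → (107.5107,42.8839).

Shape 3 is a circle drawn with `<circle>`. Its stroke #0000ff means cut at S939, F847. After flipping Y the toolpath is (139.3111,43.1172) → (136.6386,56.5526) → (129.0281,67.9425) → (117.6382,75.5530) → (104.2028,78.2255) → (90.7674,75.5530) → (79.3775,67.9425) → (71.7670,56.5526) → (69.0945,43.1172) → (71.7670,29.6818) → (79.3775,18.2919) → (90.7674,10.6814) → (104.2028,8.0089) → (117.6382,10.6814) → (129.0281,18.2919) → (136.6386,29.6818) → (139.3111,43.1172), returning to the start.

Shape 4 is a rectangle drawn with `<rect>`. Its stroke #000000 means engrave at S293, F3143. After flipping Y the toolpath is (34.9779,62.1433) → (71.1162,62.1433) → (71.1162,49.7015) → (34.9779,49.7015) → (34.9779,62.1433), returning to the start.

G21
G90
G0 X148.4071 Y21.9526
M3 S939
G01 X147.7821 Y21.5387 F847
G01 X141.1262 Y25.4864
G01 X130.2694 Y32.2490
G01 X117.0422 Y40.2800
G01 X103.2748 Y48.0329
G01 X90.7975 Y53.9612
G01 X81.4405 Y56.5183
G01 X77.0342 Y54.1577
G0 X98.1472 Y49.8585
M3 S293
G01 X97.3662 Y43.7087 F3143
G01 X97.1427 Y39.0669
G01 X97.4768 Y35.9331
G01 X98.3685 Y34.3073
G01 X99.8177 Y34.1895
G01 X101.8245 Y35.5796
G01 X104.3888 Y38.4778
G01 X107.5107 Y42.8839
G0 X139.3111 Y43.1172
M3 S939
G01 X136.6386 Y56.5526 F847
G01 X129.0281 Y67.9425
G01 X117.6382 Y75.5530
G01 X104.2028 Y78.2255
G01 X90.7674 Y75.5530
G01 X79.3775 Y67.9425
G01 X71.7670 Y56.5526
G01 X69.0945 Y43.1172
G01 X71.7670 Y29.6818
G01 X79.3775 Y18.2919
G01 X90.7674 Y10.6814
G01 X104.2028 Y8.0089
G01 X117.6382 Y10.6814
G01 X129.0281 Y18.2919
G01 X136.6386 Y29.6818
G01 X139.3111 Y43.1172
G0 X34.9779 Y62.1433
M3 S293
G01 X71.1162 Y62.1433 F3143
G01 X71.1162 Y49.7015
G01 X34.9779 Y49.7015
G01 X34.9779 Y62.1433
M5
G0 X0.0000 Y0.0000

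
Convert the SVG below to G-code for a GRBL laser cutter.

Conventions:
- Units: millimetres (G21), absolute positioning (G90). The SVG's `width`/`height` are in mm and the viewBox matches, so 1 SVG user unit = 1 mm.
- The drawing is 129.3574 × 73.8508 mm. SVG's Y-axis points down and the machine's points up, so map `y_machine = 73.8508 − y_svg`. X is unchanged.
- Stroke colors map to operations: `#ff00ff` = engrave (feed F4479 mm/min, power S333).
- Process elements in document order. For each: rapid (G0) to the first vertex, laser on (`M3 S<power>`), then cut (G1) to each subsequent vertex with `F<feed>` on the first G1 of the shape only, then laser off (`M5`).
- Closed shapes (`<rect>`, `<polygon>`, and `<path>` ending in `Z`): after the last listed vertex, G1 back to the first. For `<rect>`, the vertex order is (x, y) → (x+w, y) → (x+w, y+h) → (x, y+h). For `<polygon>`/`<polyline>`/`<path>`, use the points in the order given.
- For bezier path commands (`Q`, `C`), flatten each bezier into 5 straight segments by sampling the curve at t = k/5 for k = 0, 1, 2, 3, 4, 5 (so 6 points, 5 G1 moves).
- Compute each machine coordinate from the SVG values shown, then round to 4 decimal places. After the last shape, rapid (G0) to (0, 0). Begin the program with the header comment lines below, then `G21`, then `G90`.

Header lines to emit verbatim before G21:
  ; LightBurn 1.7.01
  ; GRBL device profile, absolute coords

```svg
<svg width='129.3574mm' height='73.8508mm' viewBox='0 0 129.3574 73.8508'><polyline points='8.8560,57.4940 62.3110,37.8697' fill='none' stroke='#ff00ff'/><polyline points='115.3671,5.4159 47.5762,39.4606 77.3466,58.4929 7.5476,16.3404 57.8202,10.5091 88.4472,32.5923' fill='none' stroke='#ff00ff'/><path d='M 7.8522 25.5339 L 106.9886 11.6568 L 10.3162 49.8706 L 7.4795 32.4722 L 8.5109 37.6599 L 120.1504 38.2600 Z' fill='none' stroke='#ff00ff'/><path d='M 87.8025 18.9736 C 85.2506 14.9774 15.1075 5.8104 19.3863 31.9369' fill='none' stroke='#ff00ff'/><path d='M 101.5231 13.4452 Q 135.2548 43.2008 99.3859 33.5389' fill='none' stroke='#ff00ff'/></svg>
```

Since the viewBox matches the mm dimensions, user units are millimetres directly. The only transform is the Y-flip y_m = 73.8508 − y_svg.

Shape 1 is a line segment drawn with `<polyline>`. Its stroke #ff00ff means engrave at S333, F4479. After flipping Y the toolpath is (8.8560,16.3568) → (62.3110,35.9811).

Shape 2 is a open polyline drawn with `<polyline>`. Its stroke #ff00ff means engrave at S333, F4479. After flipping Y the toolpath is (115.3671,68.4349) → (47.5762,34.3902) → (77.3466,15.3579) → (7.5476,57.5104) → (57.8202,63.3417) → (88.4472,41.2585).

Shape 3 is a closed polygon drawn with `<path>`. Its stroke #ff00ff means engrave at S333, F4479. After flipping Y the toolpath is (7.8522,48.3169) → (106.9886,62.1940) → (10.3162,23.9802) → (7.4795,41.3786) → (8.5109,36.1909) → (120.1504,35.5908) → (7.8522,48.3169), returning to the start.

Shape 4 is a cubic bezier drawn with `<path>`. Its stroke #ff00ff means engrave at S333, F4479. After flipping Y the toolpath is (87.8025,54.8772) → (79.2965,57.5717) → (61.3853,59.5649) → (40.8854,58.9145) → (24.6135,53.6783) → (19.3863,41.9139).

Shape 5 is a quadratic bezier drawn with `<path>`. Its stroke #ff00ff means engrave at S333, F4479. After flipping Y the toolpath is (101.5231,60.4056) → (112.2318,50.0801) → (117.3724,42.9079) → (116.9449,38.8892) → (110.9494,38.0238) → (99.3859,40.3119).

; LightBurn 1.7.01
; GRBL device profile, absolute coords
G21
G90
G0 X8.8560 Y16.3568
M3 S333
G1 X62.3110 Y35.9811 F4479
M5
G0 X115.3671 Y68.4349
M3 S333
G1 X47.5762 Y34.3902 F4479
G1 X77.3466 Y15.3579
G1 X7.5476 Y57.5104
G1 X57.8202 Y63.3417
G1 X88.4472 Y41.2585
M5
G0 X7.8522 Y48.3169
M3 S333
G1 X106.9886 Y62.1940 F4479
G1 X10.3162 Y23.9802
G1 X7.4795 Y41.3786
G1 X8.5109 Y36.1909
G1 X120.1504 Y35.5908
G1 X7.8522 Y48.3169
M5
G0 X87.8025 Y54.8772
M3 S333
G1 X79.2965 Y57.5717 F4479
G1 X61.3853 Y59.5649
G1 X40.8854 Y58.9145
G1 X24.6135 Y53.6783
G1 X19.3863 Y41.9139
M5
G0 X101.5231 Y60.4056
M3 S333
G1 X112.2318 Y50.0801 F4479
G1 X117.3724 Y42.9079
G1 X116.9449 Y38.8892
G1 X110.9494 Y38.0238
G1 X99.3859 Y40.3119
M5
G0 X0.0000 Y0.0000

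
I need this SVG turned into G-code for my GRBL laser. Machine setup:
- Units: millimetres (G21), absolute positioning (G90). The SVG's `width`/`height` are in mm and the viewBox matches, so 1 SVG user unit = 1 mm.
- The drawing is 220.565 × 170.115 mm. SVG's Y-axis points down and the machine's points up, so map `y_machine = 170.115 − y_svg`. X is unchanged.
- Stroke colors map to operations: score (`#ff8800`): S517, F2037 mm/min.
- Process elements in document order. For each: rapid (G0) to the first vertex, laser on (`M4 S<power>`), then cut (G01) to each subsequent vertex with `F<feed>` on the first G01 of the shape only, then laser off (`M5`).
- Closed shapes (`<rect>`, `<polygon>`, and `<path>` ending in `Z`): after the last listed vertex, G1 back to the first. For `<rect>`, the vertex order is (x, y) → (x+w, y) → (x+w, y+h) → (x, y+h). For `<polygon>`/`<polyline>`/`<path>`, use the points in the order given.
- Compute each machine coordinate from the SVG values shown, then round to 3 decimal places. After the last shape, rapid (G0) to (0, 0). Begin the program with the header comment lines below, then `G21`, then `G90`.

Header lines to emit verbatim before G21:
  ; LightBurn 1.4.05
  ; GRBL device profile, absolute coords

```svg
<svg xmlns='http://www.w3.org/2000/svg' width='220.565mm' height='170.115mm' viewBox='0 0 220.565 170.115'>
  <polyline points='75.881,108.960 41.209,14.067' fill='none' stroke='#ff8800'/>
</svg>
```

viewBox `0 0 220.565 170.115` with mm width/height → 1 unit = 1 mm. Flip: y_m = 170.115 − y_svg.

**Shape 1** — `<polyline>` line segment, stroke `#ff8800` → score (S517, F2037). Machine vertices: (75.881,61.155) → (41.209,156.048). Open path.

; LightBurn 1.4.05
; GRBL device profile, absolute coords
G21
G90
G0 X75.881 Y61.155
M4 S517
G01 X41.209 Y156.048 F2037
M5
G0 X0.000 Y0.000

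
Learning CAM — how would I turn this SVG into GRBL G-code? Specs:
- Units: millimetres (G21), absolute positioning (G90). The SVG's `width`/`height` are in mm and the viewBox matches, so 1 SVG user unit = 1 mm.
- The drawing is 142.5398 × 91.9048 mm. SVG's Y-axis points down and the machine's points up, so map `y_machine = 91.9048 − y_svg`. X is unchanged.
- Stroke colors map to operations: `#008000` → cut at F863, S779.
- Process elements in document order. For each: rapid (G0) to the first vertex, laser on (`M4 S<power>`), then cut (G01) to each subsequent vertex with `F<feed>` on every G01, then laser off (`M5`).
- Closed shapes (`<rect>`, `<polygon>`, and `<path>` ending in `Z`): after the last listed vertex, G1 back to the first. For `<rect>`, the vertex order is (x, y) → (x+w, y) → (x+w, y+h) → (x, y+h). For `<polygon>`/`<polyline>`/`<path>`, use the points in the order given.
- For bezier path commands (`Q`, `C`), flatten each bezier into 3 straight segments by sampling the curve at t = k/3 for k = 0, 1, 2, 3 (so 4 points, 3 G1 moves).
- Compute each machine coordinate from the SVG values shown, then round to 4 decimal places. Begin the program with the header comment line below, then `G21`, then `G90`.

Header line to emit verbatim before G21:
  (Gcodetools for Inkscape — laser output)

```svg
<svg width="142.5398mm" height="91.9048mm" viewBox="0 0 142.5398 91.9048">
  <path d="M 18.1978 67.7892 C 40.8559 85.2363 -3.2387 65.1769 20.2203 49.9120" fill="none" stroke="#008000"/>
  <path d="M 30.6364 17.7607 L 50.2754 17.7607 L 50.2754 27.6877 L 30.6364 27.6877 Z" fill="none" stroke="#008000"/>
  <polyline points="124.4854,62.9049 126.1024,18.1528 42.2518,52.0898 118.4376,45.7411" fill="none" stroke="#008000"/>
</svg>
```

1 u = 1 mm; y_m = 91.9048 − y.

[1] `<path>` cubic bezier, #008000→cut S779 F863: (18.1978,24.1156) → (23.5793,17.6040) → (14.3049,26.6964) → (20.2203,41.9928)

[2] `<path>` rectangle, #008000→cut S779 F863: (30.6364,74.1441) → (50.2754,74.1441) → (50.2754,64.2171) → (30.6364,64.2171) → (30.6364,74.1441) (closed)

[3] `<polyline>` open polyline, #008000→cut S779 F863: (124.4854,28.9999) → (126.1024,73.7520) → (42.2518,39.8150) → (118.4376,46.1637)

(Gcodetools for Inkscape — laser output)
G21
G90
G0 X18.1978 Y24.1156
M4 S779
G01 X23.5793 Y17.6040 F863
G01 X14.3049 Y26.6964 F863
G01 X20.2203 Y41.9928 F863
M5
G0 X30.6364 Y74.1441
M4 S779
G01 X50.2754 Y74.1441 F863
G01 X50.2754 Y64.2171 F863
G01 X30.6364 Y64.2171 F863
G01 X30.6364 Y74.1441 F863
M5
G0 X124.4854 Y28.9999
M4 S779
G01 X126.1024 Y73.7520 F863
G01 X42.2518 Y39.8150 F863
G01 X118.4376 Y46.1637 F863
M5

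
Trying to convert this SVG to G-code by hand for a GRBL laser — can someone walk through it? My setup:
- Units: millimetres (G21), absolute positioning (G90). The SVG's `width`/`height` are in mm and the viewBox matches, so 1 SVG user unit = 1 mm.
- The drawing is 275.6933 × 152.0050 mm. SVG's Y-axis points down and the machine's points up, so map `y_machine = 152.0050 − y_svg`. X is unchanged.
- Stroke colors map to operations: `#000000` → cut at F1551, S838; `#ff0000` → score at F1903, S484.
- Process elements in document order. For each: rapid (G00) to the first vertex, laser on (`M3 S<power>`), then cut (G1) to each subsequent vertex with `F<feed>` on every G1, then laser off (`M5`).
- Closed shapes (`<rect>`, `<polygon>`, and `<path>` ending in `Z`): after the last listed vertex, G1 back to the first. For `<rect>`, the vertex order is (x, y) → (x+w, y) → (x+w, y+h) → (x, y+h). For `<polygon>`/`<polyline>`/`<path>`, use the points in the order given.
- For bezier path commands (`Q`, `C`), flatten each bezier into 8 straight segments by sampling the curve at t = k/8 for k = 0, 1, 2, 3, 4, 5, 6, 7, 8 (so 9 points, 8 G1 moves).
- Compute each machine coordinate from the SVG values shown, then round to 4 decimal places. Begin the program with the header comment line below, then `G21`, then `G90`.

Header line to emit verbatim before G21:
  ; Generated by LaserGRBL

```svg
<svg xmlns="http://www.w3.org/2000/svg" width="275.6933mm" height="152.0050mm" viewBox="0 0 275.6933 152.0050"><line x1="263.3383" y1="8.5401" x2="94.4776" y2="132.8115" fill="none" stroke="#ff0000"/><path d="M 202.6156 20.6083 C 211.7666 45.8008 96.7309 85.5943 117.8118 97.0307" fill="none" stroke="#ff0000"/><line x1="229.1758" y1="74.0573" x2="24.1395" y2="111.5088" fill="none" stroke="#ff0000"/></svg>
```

viewBox `0 0 275.6933 152.0050` with mm width/height → 1 unit = 1 mm. Flip: y_m = 152.0050 − y_svg.

**Shape 1** — `<line>` line segment, stroke `#ff0000` → score (S484, F1903). Machine vertices: (263.3383,143.4649) → (94.4776,19.1935). Open path.

**Shape 2** — `<path>` cubic bezier, stroke `#ff0000` → score (S484, F1903). Control points (SVG): P0=(202.6156,20.6083), P1=(211.7666,45.8008), P2=(96.7309,85.5943), P3=(117.8118,97.0307); sampled at t=k/8. Machine vertices: (202.6156,131.3967) → (200.7344,121.3490) → (190.2611,110.4359) → (174.2461,99.1607) → (155.7400,88.0270) → (137.7930,77.5380) → (123.4557,68.1973) → (115.7785,60.5083) → (117.8118,54.9743). Open path.

**Shape 3** — `<line>` line segment, stroke `#ff0000` → score (S484, F1903). Machine vertices: (229.1758,77.9477) → (24.1395,40.4962). Open path.

; Generated by LaserGRBL
G21
G90
G00 X263.3383 Y143.4649
M3 S484
G1 X94.4776 Y19.1935 F1903
M5
G00 X202.6156 Y131.3967
M3 S484
G1 X200.7344 Y121.3490 F1903
G1 X190.2611 Y110.4359 F1903
G1 X174.2461 Y99.1607 F1903
G1 X155.7400 Y88.0270 F1903
G1 X137.7930 Y77.5380 F1903
G1 X123.4557 Y68.1973 F1903
G1 X115.7785 Y60.5083 F1903
G1 X117.8118 Y54.9743 F1903
M5
G00 X229.1758 Y77.9477
M3 S484
G1 X24.1395 Y40.4962 F1903
M5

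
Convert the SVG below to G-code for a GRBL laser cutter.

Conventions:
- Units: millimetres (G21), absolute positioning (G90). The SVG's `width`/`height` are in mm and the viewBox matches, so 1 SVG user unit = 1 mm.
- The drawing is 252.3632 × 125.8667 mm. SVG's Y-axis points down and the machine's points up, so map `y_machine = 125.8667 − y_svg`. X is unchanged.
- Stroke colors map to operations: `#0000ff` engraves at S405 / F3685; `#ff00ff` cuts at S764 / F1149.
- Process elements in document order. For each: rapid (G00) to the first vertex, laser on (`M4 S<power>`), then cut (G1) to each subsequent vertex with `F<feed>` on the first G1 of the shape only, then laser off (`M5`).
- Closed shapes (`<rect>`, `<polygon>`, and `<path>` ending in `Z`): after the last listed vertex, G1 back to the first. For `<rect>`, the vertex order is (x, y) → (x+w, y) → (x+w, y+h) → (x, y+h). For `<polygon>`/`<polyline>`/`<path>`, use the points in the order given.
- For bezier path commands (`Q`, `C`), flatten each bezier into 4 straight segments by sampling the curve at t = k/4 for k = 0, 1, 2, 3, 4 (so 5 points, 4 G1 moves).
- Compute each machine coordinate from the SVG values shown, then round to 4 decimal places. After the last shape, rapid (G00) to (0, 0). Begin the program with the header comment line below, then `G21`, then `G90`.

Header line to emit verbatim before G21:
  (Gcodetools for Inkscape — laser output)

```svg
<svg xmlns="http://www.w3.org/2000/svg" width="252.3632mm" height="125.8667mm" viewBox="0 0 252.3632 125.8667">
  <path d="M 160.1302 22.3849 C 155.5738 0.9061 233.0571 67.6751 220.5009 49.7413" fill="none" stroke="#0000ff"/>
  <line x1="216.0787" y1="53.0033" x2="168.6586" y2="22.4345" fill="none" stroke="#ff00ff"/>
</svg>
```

(Gcodetools for Inkscape — laser output)
G21
G90
G00 X160.1302 Y103.4818
M4 S405
G1 X169.4066 Y105.7468 F3685
G1 X193.3155 Y91.1330
G1 X215.7244 Y75.8545
G1 X220.5009 Y76.1254
M5
G00 X216.0787 Y72.8634
M4 S764
G1 X168.6586 Y103.4322 F1149
M5
G00 X0.0000 Y0.0000

Since the viewBox matches the mm dimensions, user units are millimetres directly. The only transform is the Y-flip y_m = 125.8667 − y_svg.

Shape 1 is a cubic bezier drawn with `<path>`. Its stroke #0000ff means engrave at S405, F3685. After flipping Y the toolpath is (160.1302,103.4818) → (169.4066,105.7468) → (193.3155,91.1330) → (215.7244,75.8545) → (220.5009,76.1254).

Shape 2 is a line segment drawn with `<line>`. Its stroke #ff00ff means cut at S764, F1149. After flipping Y the toolpath is (216.0787,72.8634) → (168.6586,103.4322).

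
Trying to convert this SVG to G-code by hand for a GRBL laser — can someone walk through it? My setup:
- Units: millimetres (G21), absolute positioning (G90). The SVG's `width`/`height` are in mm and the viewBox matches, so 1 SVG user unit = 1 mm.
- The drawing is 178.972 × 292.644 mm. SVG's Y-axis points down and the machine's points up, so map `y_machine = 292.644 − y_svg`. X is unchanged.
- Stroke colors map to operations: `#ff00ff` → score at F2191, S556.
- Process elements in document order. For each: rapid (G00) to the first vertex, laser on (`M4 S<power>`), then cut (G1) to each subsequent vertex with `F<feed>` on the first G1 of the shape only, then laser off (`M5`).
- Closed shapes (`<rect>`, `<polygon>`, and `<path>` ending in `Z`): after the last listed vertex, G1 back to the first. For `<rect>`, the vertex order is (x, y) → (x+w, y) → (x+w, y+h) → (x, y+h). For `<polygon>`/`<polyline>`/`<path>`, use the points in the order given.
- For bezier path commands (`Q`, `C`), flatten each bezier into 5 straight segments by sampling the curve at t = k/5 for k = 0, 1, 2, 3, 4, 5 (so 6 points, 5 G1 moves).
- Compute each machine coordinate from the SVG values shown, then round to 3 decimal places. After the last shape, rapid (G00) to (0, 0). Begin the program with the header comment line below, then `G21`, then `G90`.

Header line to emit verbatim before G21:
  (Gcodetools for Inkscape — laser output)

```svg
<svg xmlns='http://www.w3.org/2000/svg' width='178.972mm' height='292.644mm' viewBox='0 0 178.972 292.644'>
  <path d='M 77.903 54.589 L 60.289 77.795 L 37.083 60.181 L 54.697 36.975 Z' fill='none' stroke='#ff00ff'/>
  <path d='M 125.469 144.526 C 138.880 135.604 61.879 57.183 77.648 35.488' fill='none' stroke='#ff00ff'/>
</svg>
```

Since the viewBox matches the mm dimensions, user units are millimetres directly. The only transform is the Y-flip y_m = 292.644 − y_svg.

Shape 1 is a regular polygon drawn with `<path>`. Its stroke #ff00ff means score at S556, F2191. After flipping Y the toolpath is (77.903,238.055) → (60.289,214.849) → (37.083,232.463) → (54.697,255.669) → (77.903,238.055), returning to the start.

Shape 2 is a cubic bezier drawn with `<path>`. Its stroke #ff00ff means score at S556, F2191. After flipping Y the toolpath is (125.469,148.118) → (124.132,160.801) → (109.888,184.106) → (91.531,211.972) → (77.854,238.342) → (77.648,257.156).

(Gcodetools for Inkscape — laser output)
G21
G90
G00 X77.903 Y238.055
M4 S556
G1 X60.289 Y214.849 F2191
G1 X37.083 Y232.463
G1 X54.697 Y255.669
G1 X77.903 Y238.055
M5
G00 X125.469 Y148.118
M4 S556
G1 X124.132 Y160.801 F2191
G1 X109.888 Y184.106
G1 X91.531 Y211.972
G1 X77.854 Y238.342
G1 X77.648 Y257.156
M5
G00 X0.000 Y0.000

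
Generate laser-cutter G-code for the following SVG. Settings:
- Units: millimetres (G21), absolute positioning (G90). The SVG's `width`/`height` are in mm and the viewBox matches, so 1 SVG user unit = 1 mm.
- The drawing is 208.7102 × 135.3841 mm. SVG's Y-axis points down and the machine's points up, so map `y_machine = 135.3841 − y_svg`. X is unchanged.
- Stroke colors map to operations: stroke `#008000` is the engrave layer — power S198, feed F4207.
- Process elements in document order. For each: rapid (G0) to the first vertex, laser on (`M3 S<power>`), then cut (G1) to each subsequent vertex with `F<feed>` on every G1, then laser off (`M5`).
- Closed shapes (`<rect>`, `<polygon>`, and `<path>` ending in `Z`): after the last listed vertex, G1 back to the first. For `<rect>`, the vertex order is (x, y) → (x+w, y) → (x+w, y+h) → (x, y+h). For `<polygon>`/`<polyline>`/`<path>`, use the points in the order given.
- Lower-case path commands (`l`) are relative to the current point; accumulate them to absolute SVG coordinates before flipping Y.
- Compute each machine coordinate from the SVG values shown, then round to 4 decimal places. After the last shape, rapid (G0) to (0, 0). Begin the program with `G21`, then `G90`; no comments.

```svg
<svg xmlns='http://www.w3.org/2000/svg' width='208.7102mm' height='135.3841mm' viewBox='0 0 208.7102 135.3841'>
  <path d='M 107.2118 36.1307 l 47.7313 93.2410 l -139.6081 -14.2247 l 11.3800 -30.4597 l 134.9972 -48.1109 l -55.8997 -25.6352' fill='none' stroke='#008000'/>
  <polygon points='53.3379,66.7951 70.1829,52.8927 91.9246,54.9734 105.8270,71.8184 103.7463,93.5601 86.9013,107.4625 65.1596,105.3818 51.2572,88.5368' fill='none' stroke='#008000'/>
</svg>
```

1 u = 1 mm; y_m = 135.3841 − y.

[1] `<path>` open polyline, #008000→engrave S198 F4207: (107.2118,99.2534) → (154.9431,6.0124) → (15.3350,20.2371) → (26.7150,50.6968) → (161.7122,98.8077) → (105.8125,124.4429)

[2] `<polygon>` regular polygon, #008000→engrave S198 F4207: (53.3379,68.5890) → (70.1829,82.4914) → (91.9246,80.4107) → (105.8270,63.5657) → (103.7463,41.8240) → (86.9013,27.9216) → (65.1596,30.0023) → (51.2572,46.8473) → (53.3379,68.5890) (closed)

G21
G90
G0 X107.2118 Y99.2534
M3 S198
G1 X154.9431 Y6.0124 F4207
G1 X15.3350 Y20.2371 F4207
G1 X26.7150 Y50.6968 F4207
G1 X161.7122 Y98.8077 F4207
G1 X105.8125 Y124.4429 F4207
M5
G0 X53.3379 Y68.5890
M3 S198
G1 X70.1829 Y82.4914 F4207
G1 X91.9246 Y80.4107 F4207
G1 X105.8270 Y63.5657 F4207
G1 X103.7463 Y41.8240 F4207
G1 X86.9013 Y27.9216 F4207
G1 X65.1596 Y30.0023 F4207
G1 X51.2572 Y46.8473 F4207
G1 X53.3379 Y68.5890 F4207
M5
G0 X0.0000 Y0.0000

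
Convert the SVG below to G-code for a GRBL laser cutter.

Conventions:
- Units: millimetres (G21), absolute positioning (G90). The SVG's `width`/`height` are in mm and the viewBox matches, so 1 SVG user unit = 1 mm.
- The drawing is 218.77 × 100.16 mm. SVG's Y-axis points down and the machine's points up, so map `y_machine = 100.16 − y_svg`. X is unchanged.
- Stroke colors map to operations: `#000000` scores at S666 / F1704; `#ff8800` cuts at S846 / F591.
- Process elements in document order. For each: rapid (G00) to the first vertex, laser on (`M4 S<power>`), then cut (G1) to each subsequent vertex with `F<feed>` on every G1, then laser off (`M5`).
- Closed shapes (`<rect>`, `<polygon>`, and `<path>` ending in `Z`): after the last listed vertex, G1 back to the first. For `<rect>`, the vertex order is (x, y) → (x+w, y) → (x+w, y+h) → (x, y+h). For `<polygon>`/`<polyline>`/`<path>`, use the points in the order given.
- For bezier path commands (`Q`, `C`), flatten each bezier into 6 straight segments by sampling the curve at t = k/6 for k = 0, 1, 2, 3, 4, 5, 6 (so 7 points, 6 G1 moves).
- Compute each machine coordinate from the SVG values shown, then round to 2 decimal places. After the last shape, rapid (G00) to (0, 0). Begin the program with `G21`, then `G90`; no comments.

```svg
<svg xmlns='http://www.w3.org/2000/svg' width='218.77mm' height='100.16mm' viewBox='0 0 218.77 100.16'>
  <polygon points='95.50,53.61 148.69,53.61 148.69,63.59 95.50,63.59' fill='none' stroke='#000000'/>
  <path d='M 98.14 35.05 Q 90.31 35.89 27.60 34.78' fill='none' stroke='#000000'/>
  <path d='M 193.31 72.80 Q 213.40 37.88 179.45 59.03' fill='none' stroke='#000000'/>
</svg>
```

G21
G90
G00 X95.50 Y46.55
M4 S666
G1 X148.69 Y46.55 F1704
G1 X148.69 Y36.57 F1704
G1 X95.50 Y36.57 F1704
G1 X95.50 Y46.55 F1704
M5
G00 X98.14 Y65.11
M4 S666
G1 X94.01 Y64.88 F1704
G1 X86.82 Y64.77 F1704
G1 X76.59 Y64.76 F1704
G1 X63.31 Y64.86 F1704
G1 X46.98 Y65.06 F1704
G1 X27.60 Y65.38 F1704
M5
G00 X193.31 Y27.36
M4 S666
G1 X198.51 Y37.44 F1704
G1 X200.70 Y44.41 F1704
G1 X199.89 Y48.26 F1704
G1 X196.08 Y49.00 F1704
G1 X189.27 Y46.62 F1704
G1 X179.45 Y41.13 F1704
M5
G00 X0.00 Y0.00

1 u = 1 mm; y_m = 100.16 − y.

[1] `<polygon>` rectangle, #000000→score S666 F1704: (95.50,46.55) → (148.69,46.55) → (148.69,36.57) → (95.50,36.57) → (95.50,46.55) (closed)

[2] `<path>` quadratic bezier, #000000→score S666 F1704: (98.14,65.11) → (94.01,64.88) → (86.82,64.77) → (76.59,64.76) → (63.31,64.86) → (46.98,65.06) → (27.60,65.38)

[3] `<path>` quadratic bezier, #000000→score S666 F1704: (193.31,27.36) → (198.51,37.44) → (200.70,44.41) → (199.89,48.26) → (196.08,49.00) → (189.27,46.62) → (179.45,41.13)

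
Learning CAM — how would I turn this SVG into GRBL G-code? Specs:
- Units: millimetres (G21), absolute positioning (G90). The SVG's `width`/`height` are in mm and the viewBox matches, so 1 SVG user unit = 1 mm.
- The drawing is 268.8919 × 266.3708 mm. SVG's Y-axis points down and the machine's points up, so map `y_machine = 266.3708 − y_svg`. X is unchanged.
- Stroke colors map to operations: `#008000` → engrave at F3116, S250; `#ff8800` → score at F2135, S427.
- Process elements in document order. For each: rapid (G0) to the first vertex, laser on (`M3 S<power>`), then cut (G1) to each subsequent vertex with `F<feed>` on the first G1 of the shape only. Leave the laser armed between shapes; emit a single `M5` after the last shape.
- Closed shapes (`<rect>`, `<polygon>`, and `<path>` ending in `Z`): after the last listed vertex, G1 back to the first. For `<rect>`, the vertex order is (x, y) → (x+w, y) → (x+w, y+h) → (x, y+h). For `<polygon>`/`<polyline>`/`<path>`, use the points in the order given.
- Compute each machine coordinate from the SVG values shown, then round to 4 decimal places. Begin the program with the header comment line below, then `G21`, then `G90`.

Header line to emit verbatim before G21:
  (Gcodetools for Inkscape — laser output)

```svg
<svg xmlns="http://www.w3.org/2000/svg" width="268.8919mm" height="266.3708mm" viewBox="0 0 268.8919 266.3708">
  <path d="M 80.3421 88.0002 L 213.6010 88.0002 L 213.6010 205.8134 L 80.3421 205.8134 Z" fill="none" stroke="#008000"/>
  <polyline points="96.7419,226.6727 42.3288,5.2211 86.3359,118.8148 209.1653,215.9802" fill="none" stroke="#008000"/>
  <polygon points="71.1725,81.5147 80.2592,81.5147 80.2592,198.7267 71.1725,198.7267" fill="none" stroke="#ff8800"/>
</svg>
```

(Gcodetools for Inkscape — laser output)
G21
G90
G0 X80.3421 Y178.3706
M3 S250
G1 X213.6010 Y178.3706 F3116
G1 X213.6010 Y60.5574
G1 X80.3421 Y60.5574
G1 X80.3421 Y178.3706
G0 X96.7419 Y39.6981
M3 S250
G1 X42.3288 Y261.1497 F3116
G1 X86.3359 Y147.5560
G1 X209.1653 Y50.3906
G0 X71.1725 Y184.8561
M3 S427
G1 X80.2592 Y184.8561 F2135
G1 X80.2592 Y67.6441
G1 X71.1725 Y67.6441
G1 X71.1725 Y184.8561
M5

1 u = 1 mm; y_m = 266.3708 − y.

[1] `<path>` rectangle, #008000→engrave S250 F3116: (80.3421,178.3706) → (213.6010,178.3706) → (213.6010,60.5574) → (80.3421,60.5574) → (80.3421,178.3706) (closed)

[2] `<polyline>` open polyline, #008000→engrave S250 F3116: (96.7419,39.6981) → (42.3288,261.1497) → (86.3359,147.5560) → (209.1653,50.3906)

[3] `<polygon>` rectangle, #ff8800→score S427 F2135: (71.1725,184.8561) → (80.2592,184.8561) → (80.2592,67.6441) → (71.1725,67.6441) → (71.1725,184.8561) (closed)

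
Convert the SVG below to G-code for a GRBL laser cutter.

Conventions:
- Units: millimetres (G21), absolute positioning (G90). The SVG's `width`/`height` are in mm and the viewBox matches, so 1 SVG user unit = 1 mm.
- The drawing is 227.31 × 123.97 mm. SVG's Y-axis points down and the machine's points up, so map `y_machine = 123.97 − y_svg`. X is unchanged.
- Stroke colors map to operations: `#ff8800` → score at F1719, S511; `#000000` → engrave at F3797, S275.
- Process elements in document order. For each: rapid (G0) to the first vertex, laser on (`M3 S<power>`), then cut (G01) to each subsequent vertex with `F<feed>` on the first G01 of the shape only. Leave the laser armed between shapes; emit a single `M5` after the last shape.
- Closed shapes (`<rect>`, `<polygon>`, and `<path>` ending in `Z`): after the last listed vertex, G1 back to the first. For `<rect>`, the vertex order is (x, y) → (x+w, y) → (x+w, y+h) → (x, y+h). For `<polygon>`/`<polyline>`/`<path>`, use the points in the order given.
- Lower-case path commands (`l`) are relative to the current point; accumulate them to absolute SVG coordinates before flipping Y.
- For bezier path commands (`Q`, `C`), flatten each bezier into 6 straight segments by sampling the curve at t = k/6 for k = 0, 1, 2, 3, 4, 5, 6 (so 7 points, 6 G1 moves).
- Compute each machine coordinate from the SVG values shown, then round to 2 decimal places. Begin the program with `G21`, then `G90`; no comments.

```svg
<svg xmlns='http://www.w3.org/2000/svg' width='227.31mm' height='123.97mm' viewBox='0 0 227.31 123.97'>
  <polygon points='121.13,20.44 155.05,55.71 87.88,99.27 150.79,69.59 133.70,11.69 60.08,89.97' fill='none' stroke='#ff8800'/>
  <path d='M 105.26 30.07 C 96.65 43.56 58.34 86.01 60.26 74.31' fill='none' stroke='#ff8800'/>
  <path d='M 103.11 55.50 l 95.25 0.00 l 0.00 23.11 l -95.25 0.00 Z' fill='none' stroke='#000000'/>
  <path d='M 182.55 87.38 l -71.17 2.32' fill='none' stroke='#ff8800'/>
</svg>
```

G21
G90
G0 X121.13 Y103.53
M3 S511
G01 X155.05 Y68.26 F1719
G01 X87.88 Y24.70
G01 X150.79 Y54.38
G01 X133.70 Y112.28
G01 X60.08 Y34.00
G01 X121.13 Y103.53
G0 X105.26 Y93.90
M3 S511
G01 X98.80 Y85.13 F1719
G01 X89.34 Y73.83
G01 X78.81 Y62.33
G01 X69.16 Y52.93
G01 X62.33 Y47.94
G01 X60.26 Y49.66
G0 X103.11 Y68.47
M3 S275
G01 X198.36 Y68.47 F3797
G01 X198.36 Y45.36
G01 X103.11 Y45.36
G01 X103.11 Y68.47
G0 X182.55 Y36.59
M3 S511
G01 X111.38 Y34.27 F1719
M5

1 u = 1 mm; y_m = 123.97 − y.

[1] `<polygon>` closed polygon, #ff8800→score S511 F1719: (121.13,103.53) → (155.05,68.26) → (87.88,24.70) → (150.79,54.38) → (133.70,112.28) → (60.08,34.00) → (121.13,103.53) (closed)

[2] `<path>` cubic bezier, #ff8800→score S511 F1719: (105.26,93.90) → (98.80,85.13) → (89.34,73.83) → (78.81,62.33) → (69.16,52.93) → (62.33,47.94) → (60.26,49.66)

[3] `<path>` rectangle, #000000→engrave S275 F3797: (103.11,68.47) → (198.36,68.47) → (198.36,45.36) → (103.11,45.36) → (103.11,68.47) (closed)

[4] `<path>` line segment, #ff8800→score S511 F1719: (182.55,36.59) → (111.38,34.27)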